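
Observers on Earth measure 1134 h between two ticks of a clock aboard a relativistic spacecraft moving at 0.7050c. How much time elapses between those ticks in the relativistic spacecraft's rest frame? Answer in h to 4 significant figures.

τ₀ ≈ 804.2 h

γ = 1/√(1 − 0.7050²) = 1.41002
Proper time: τ₀ = Δt/γ = 1134/1.41002 = 804.2 h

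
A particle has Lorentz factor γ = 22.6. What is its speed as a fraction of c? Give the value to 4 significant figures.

β ≈ 0.9990

β = √(1 − 1/γ²) = √(1 − 1/22.6²) = √(0.998042) = 0.9990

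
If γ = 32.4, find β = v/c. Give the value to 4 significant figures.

β = √(1 − 1/γ²) = √(1 − 1/32.4²) = √(0.999047) = 0.9995

β ≈ 0.9995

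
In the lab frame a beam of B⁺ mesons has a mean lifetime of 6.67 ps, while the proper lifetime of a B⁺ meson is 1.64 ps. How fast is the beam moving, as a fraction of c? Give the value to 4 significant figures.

β ≈ 0.9693

γ = Δt/τ₀ = 6.67/1.64 = 4.06707
β = √(1 − 1/γ²) = √(1 − 1/4.06707²) = 0.9693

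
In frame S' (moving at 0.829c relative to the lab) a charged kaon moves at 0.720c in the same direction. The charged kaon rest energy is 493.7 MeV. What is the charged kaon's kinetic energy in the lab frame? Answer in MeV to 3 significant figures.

u_lab = (0.720 + 0.829)/(1 + 0.720×0.829) = 0.970017
γ = 1/√(1 − 0.970017²) = 4.1146
K = (γ − 1)m₀c² = (4.1146 − 1) × 493.7 = 3.1146 × 493.7 = 1540 MeV

K ≈ 1540 MeV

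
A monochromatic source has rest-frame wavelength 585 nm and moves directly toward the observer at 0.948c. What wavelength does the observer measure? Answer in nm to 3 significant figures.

λ_obs ≈ 95.6 nm

Relativistic Doppler: λ_obs = λ_src √((1−β)/(1+β))
= 585 × √(0.052000/1.9480) = 585 × 0.16338 = 95.6 nm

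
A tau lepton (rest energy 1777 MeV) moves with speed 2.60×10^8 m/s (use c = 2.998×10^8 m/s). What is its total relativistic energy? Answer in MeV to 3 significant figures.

β = v/c = 2.60×10^8 / 2.998×10^8 = 0.86724
γ = 1/√(1 − 0.86724²) = 2.0085
E = γm₀c² = 2.0085 × 1777 MeV = 3570 MeV

E ≈ 3570 MeV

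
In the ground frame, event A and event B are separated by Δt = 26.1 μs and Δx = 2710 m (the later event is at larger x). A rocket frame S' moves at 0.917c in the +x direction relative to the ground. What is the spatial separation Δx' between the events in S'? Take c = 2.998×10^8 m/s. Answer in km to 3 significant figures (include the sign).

γ = 1/√(1 − 0.917²) = 2.5070
Δx' = γ(Δx − vΔt) = 2.5070 × (2710 m − 0.917×(2.998×10^8 m/s)×26.1×10^-6 s)
= 2.5070 × (-4465.3 m) = -11.2 km

Δx' ≈ -11.2 km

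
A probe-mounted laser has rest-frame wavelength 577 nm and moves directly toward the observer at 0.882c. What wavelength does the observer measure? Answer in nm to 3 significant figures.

Relativistic Doppler: λ_obs = λ_src √((1−β)/(1+β))
= 577 × √(0.11800/1.8820) = 577 × 0.25040 = 144 nm

λ_obs ≈ 144 nm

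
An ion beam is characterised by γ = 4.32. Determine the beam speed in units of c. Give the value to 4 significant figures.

β ≈ 0.9728

β = √(1 − 1/γ²) = √(1 − 1/4.32²) = √(0.946416) = 0.9728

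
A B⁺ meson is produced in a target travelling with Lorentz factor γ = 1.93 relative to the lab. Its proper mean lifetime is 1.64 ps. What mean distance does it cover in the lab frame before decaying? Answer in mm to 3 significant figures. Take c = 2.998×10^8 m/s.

d ≈ 0.812 mm

β = √(1 − 1/γ²) = √(1 − 1/1.93²) = 0.85530
Dilated lifetime: Δt = γτ₀ = 1.93 × 1.64 ps = 3.1652 ps
d = vΔt = 0.85530c × 3.1652 ps = 2.5642×10^8 m/s × 3.1652×10^-12 s = 0.812 mm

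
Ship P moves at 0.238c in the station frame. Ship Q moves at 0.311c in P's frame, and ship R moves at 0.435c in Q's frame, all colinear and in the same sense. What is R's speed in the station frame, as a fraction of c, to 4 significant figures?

Compose boost 2: (0.311 + 0.238)/(1 + 0.311×0.238) = 0.5490/1.07402 = 0.511165
Compose boost 3: (0.435 + 0.511165)/(1 + 0.435×0.511165) = 0.946165/1.22236 = 0.7740

u ≈ 0.7740c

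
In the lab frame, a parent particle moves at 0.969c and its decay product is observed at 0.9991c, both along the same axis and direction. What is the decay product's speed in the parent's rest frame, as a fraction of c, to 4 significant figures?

u' ≈ 0.9444c

Inverse velocity addition: u' = (u − v)/(1 − uv/c²)
= (0.9991 − 0.969)/(1 − 0.9991×0.969) = 0.03010/0.0318721 = 0.9444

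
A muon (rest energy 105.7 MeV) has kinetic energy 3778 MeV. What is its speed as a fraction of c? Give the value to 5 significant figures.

β ≈ 0.99963

γ = 1 + K/(m₀c²) = 1 + 3778/105.7 = 36.74267
β = √(1 − 1/γ²) = 0.99963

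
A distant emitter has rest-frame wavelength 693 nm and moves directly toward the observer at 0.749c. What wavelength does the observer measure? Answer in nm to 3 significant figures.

λ_obs ≈ 263 nm

Relativistic Doppler: λ_obs = λ_src √((1−β)/(1+β))
= 693 × √(0.25100/1.7490) = 693 × 0.37883 = 263 nm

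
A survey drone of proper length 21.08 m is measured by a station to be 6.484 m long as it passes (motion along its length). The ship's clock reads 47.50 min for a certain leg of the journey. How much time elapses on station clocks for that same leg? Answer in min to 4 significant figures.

Length contraction ⇒ γ = L₀/L = 21.08/6.484 = 3.25108
Time dilation: Δt = γτ₀ = 3.25108 × 47.50 min = 154.4 min

Δt ≈ 154.4 min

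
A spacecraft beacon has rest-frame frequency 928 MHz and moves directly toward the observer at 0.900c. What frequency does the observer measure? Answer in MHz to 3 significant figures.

Relativistic Doppler: f_obs = f_src √((1+β)/(1−β))
= 928 × √(1.9000/0.10000) = 928 × 4.3589 = 4050 MHz

f_obs ≈ 4050 MHz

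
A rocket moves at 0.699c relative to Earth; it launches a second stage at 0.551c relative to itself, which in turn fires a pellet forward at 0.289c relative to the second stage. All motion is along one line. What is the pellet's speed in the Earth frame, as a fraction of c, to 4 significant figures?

Compose boost 2: (0.551 + 0.699)/(1 + 0.551×0.699) = 1.250/1.38515 = 0.902430
Compose boost 3: (0.289 + 0.902430)/(1 + 0.289×0.902430) = 1.19143/1.26080 = 0.9450

u ≈ 0.9450c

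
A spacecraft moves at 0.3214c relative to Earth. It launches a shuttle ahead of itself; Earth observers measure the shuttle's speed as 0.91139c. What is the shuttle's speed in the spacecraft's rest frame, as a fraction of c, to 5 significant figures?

Inverse velocity addition: u' = (u − v)/(1 − uv/c²)
= (0.91139 − 0.3214)/(1 − 0.91139×0.3214) = 0.58999/0.7070793 = 0.83440

u' ≈ 0.83440c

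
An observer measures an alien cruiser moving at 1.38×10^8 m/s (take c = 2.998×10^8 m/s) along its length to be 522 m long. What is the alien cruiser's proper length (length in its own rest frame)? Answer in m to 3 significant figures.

β = v/c = 1.38×10^8 / 2.998×10^8 = 0.46031
γ = 1/√(1 − 0.46031²) = 1.1264
L₀ = γL = 1.1264 × 522 = 588 m

L₀ ≈ 588 m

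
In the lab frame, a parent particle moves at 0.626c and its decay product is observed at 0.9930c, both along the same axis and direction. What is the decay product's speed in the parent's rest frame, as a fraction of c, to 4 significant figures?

u' ≈ 0.9699c

Inverse velocity addition: u' = (u − v)/(1 − uv/c²)
= (0.9930 − 0.626)/(1 − 0.9930×0.626) = 0.3670/0.378382 = 0.9699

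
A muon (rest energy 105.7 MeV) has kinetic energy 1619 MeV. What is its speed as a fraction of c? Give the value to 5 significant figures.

β ≈ 0.99812

γ = 1 + K/(m₀c²) = 1 + 1619/105.7 = 16.31693
β = √(1 − 1/γ²) = 0.99812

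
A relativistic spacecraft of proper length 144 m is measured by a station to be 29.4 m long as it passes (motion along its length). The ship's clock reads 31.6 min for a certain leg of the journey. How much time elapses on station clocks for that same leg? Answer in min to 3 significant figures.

Length contraction ⇒ γ = L₀/L = 144/29.4 = 4.8980
Time dilation: Δt = γτ₀ = 4.8980 × 31.6 min = 155 min

Δt ≈ 155 min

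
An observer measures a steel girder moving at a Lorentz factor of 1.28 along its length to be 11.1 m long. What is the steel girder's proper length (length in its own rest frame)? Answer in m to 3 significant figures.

γ = 1.28 (given)
L₀ = γL = 1.28 × 11.1 = 14.2 m

L₀ ≈ 14.2 m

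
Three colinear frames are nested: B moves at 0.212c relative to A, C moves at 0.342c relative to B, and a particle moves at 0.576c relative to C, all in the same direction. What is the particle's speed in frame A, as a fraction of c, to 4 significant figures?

u ≈ 0.8420c

Compose boost 2: (0.342 + 0.212)/(1 + 0.342×0.212) = 0.5540/1.07250 = 0.516548
Compose boost 3: (0.576 + 0.516548)/(1 + 0.576×0.516548) = 1.09255/1.29753 = 0.8420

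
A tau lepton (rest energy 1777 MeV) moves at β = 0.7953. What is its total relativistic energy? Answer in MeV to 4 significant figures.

E ≈ 2931 MeV

γ = 1/√(1 − 0.7953²) = 1.64958
E = γm₀c² = 1.64958 × 1777 MeV = 2931 MeV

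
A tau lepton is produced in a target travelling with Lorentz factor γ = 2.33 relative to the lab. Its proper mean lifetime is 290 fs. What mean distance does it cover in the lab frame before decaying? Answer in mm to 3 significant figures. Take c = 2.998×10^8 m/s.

d ≈ 0.183 mm

β = √(1 − 1/γ²) = √(1 − 1/2.33²) = 0.90322
Dilated lifetime: Δt = γτ₀ = 2.33 × 290 fs = 675.70 fs
d = vΔt = 0.90322c × 675.70 fs = 2.7078×10^8 m/s × 6.7570×10^-13 s = 0.183 mm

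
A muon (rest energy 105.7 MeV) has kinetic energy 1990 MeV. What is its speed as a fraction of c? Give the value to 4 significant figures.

β ≈ 0.9987

γ = 1 + K/(m₀c²) = 1 + 1990/105.7 = 19.8269
β = √(1 − 1/γ²) = 0.9987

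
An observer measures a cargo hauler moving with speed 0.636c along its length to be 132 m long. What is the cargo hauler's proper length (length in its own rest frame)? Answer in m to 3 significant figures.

γ = 1/√(1 − 0.636²) = 1.2959
L₀ = γL = 1.2959 × 132 = 171 m

L₀ ≈ 171 m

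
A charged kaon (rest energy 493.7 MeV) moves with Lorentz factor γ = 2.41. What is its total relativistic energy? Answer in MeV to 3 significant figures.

E ≈ 1190 MeV

γ = 2.41 (given)
E = γm₀c² = 2.41 × 493.7 MeV = 1190 MeV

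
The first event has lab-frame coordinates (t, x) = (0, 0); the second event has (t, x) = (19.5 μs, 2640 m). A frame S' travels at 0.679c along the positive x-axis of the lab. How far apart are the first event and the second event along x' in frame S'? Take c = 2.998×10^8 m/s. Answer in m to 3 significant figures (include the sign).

γ = 1/√(1 − 0.679²) = 1.3621
Δx' = γ(Δx − vΔt) = 1.3621 × (2640 m − 0.679×(2.998×10^8 m/s)×19.5×10^-6 s)
= 1.3621 × (-1329.5 m) = -1810 m

Δx' ≈ -1810 m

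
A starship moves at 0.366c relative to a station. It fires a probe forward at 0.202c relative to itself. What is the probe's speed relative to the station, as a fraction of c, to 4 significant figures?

Relativistic velocity addition: u = (u' + v)/(1 + u'v/c²)
= (0.202 + 0.366)/(1 + 0.202×0.366) = 0.5680/1.07393 = 0.5289

u ≈ 0.5289c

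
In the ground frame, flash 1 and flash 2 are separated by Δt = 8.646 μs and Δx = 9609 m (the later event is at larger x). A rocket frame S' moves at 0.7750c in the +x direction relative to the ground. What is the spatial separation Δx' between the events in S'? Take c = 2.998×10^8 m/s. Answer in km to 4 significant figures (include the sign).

Δx' ≈ 12.03 km

γ = 1/√(1 − 0.7750²) = 1.58238
Δx' = γ(Δx − vΔt) = 1.58238 × (9609 m − 0.7750×(2.998×10^8 m/s)×8.646×10^-6 s)
= 1.58238 × (7600.15 m) = 12.03 km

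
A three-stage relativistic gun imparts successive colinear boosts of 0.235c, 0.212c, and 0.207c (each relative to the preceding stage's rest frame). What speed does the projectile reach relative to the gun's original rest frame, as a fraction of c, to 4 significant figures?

Compose boost 2: (0.212 + 0.235)/(1 + 0.212×0.235) = 0.4470/1.04982 = 0.425787
Compose boost 3: (0.207 + 0.425787)/(1 + 0.207×0.425787) = 0.632787/1.08814 = 0.5815

u ≈ 0.5815c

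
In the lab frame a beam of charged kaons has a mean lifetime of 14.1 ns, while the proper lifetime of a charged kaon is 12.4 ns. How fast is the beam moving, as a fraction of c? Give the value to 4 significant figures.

γ = Δt/τ₀ = 14.1/12.4 = 1.13710
β = √(1 − 1/γ²) = √(1 − 1/1.13710²) = 0.4760

β ≈ 0.4760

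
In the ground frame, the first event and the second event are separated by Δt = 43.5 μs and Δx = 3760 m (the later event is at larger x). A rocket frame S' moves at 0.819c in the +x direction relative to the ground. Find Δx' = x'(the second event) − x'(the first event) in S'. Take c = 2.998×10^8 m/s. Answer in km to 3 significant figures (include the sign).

γ = 1/√(1 − 0.819²) = 1.7428
Δx' = γ(Δx − vΔt) = 1.7428 × (3760 m − 0.819×(2.998×10^8 m/s)×43.5×10^-6 s)
= 1.7428 × (-6920.8 m) = -12.1 km

Δx' ≈ -12.1 km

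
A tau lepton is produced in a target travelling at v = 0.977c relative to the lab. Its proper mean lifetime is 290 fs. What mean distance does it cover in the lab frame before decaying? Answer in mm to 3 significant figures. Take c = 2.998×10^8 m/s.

γ = 1/√(1 − 0.977²) = 4.6896
Dilated lifetime: Δt = γτ₀ = 4.6896 × 290 fs = 1360.0 fs
d = vΔt = 0.977c × 1360.0 fs = 2.9290×10^8 m/s × 1.3600×10^-12 s = 0.398 mm

d ≈ 0.398 mm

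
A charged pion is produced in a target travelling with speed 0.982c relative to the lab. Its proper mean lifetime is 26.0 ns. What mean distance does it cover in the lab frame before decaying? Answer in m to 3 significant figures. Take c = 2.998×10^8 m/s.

γ = 1/√(1 − 0.982²) = 5.2943
Dilated lifetime: Δt = γτ₀ = 5.2943 × 26.0 ns = 137.65 ns
d = vΔt = 0.982c × 137.65 ns = 2.9440×10^8 m/s × 1.3765×10^-7 s = 40.5 m

d ≈ 40.5 m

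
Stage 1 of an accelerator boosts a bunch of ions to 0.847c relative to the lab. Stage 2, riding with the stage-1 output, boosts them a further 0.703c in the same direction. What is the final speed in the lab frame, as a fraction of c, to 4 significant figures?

u ≈ 0.9715c

Compose boost 2: (0.703 + 0.847)/(1 + 0.703×0.847) = 1.550/1.59544 = 0.9715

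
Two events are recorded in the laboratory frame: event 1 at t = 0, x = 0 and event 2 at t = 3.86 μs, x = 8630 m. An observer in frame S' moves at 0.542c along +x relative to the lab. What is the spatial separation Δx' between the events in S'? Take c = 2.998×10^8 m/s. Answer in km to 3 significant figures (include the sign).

Δx' ≈ 9.52 km

γ = 1/√(1 − 0.542²) = 1.1899
Δx' = γ(Δx − vΔt) = 1.1899 × (8630 m − 0.542×(2.998×10^8 m/s)×3.86×10^-6 s)
= 1.1899 × (8002.8 m) = 9.52 km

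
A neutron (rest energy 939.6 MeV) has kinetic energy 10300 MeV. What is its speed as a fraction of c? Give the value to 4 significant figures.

β ≈ 0.9965

γ = 1 + K/(m₀c²) = 1 + 10300/939.6 = 11.9621
β = √(1 − 1/γ²) = 0.9965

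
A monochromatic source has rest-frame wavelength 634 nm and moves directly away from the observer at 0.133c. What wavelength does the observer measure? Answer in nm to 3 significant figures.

Relativistic Doppler: λ_obs = λ_src √((1+β)/(1−β))
= 634 × √(1.1330/0.86700) = 634 × 1.1432 = 725 nm

λ_obs ≈ 725 nm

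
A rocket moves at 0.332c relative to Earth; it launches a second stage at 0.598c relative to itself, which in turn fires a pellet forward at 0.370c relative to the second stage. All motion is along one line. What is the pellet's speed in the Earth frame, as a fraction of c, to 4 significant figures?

u ≈ 0.8903c

Compose boost 2: (0.598 + 0.332)/(1 + 0.598×0.332) = 0.9300/1.19854 = 0.775947
Compose boost 3: (0.370 + 0.775947)/(1 + 0.370×0.775947) = 1.14595/1.28710 = 0.8903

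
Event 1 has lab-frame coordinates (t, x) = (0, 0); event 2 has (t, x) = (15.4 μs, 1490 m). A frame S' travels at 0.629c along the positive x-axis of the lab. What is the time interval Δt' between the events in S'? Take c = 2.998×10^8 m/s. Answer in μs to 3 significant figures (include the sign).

Δt' ≈ 15.8 μs

γ = 1/√(1 − 0.629²) = 1.2863
Δt' = γ(Δt − vΔx/c²) = 1.2863 × (15.4 μs − 0.629×1490 m / (2.998×10^8 m/s))
= 1.2863 × (12.274 μs) = 15.8 μs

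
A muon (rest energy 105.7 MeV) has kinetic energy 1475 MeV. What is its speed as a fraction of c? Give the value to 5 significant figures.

β ≈ 0.99776

γ = 1 + K/(m₀c²) = 1 + 1475/105.7 = 14.95459
β = √(1 − 1/γ²) = 0.99776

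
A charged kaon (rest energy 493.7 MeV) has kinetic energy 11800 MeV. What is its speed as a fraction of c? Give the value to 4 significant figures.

γ = 1 + K/(m₀c²) = 1 + 11800/493.7 = 24.9012
β = √(1 − 1/γ²) = 0.9992

β ≈ 0.9992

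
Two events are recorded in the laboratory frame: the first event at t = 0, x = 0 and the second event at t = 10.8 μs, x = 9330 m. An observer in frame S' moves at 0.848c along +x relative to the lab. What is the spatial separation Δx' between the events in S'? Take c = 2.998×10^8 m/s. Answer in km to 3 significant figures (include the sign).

γ = 1/√(1 − 0.848²) = 1.8868
Δx' = γ(Δx − vΔt) = 1.8868 × (9330 m − 0.848×(2.998×10^8 m/s)×10.8×10^-6 s)
= 1.8868 × (6584.3 m) = 12.4 km

Δx' ≈ 12.4 km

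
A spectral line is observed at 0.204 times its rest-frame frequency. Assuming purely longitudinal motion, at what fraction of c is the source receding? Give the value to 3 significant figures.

β ≈ 0.920

f_obs/f_src = √((1−β)/(1+β)) = 0.204  ⇒  (1−β)/(1+β) = 0.041616
β = |1 − D²|/(1 + D²) = |1 − 0.041616|/(1 + 0.041616) = 0.920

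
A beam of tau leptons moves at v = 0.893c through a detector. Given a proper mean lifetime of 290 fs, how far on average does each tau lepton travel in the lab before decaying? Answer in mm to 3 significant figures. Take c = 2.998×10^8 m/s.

γ = 1/√(1 − 0.893²) = 2.2219
Dilated lifetime: Δt = γτ₀ = 2.2219 × 290 fs = 644.36 fs
d = vΔt = 0.893c × 644.36 fs = 2.6772×10^8 m/s × 6.4436×10^-13 s = 0.173 mm

d ≈ 0.173 mm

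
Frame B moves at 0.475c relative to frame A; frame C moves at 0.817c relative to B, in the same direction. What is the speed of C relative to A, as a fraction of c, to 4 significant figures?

u ≈ 0.9308c

Compose boost 2: (0.817 + 0.475)/(1 + 0.817×0.475) = 1.292/1.38807 = 0.9308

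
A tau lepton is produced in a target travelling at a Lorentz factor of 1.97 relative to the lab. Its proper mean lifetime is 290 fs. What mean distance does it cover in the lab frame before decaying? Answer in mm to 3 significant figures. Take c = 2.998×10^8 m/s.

d ≈ 0.148 mm

β = √(1 − 1/γ²) = √(1 − 1/1.97²) = 0.86158
Dilated lifetime: Δt = γτ₀ = 1.97 × 290 fs = 571.30 fs
d = vΔt = 0.86158c × 571.30 fs = 2.5830×10^8 m/s × 5.7130×10^-13 s = 0.148 mm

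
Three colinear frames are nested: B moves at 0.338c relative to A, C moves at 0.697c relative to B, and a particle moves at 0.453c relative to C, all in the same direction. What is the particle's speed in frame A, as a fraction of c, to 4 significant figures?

Compose boost 2: (0.697 + 0.338)/(1 + 0.697×0.338) = 1.035/1.23559 = 0.837659
Compose boost 3: (0.453 + 0.837659)/(1 + 0.453×0.837659) = 1.29066/1.37946 = 0.9356

u ≈ 0.9356c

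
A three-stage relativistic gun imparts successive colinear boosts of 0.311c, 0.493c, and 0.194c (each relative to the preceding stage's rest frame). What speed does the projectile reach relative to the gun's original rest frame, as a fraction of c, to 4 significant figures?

Compose boost 2: (0.493 + 0.311)/(1 + 0.493×0.311) = 0.8040/1.15332 = 0.697116
Compose boost 3: (0.194 + 0.697116)/(1 + 0.194×0.697116) = 0.891116/1.13524 = 0.7850

u ≈ 0.7850c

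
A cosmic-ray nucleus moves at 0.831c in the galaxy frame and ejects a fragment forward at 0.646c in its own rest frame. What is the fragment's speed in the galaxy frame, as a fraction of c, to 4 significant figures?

Compose boost 2: (0.646 + 0.831)/(1 + 0.646×0.831) = 1.477/1.53683 = 0.9611

u ≈ 0.9611c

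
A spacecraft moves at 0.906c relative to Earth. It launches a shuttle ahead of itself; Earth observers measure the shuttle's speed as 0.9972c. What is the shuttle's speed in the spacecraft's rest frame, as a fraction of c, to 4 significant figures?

Inverse velocity addition: u' = (u − v)/(1 − uv/c²)
= (0.9972 − 0.906)/(1 − 0.9972×0.906) = 0.09120/0.0965368 = 0.9447

u' ≈ 0.9447c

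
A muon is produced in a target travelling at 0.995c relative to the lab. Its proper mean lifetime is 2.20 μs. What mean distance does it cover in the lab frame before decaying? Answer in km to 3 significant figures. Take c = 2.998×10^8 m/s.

d ≈ 6.57 km

γ = 1/√(1 − 0.995²) = 10.013
Dilated lifetime: Δt = γτ₀ = 10.013 × 2.20 μs = 22.028 μs
d = vΔt = 0.995c × 22.028 μs = 2.9830×10^8 m/s × 2.2028×10^-5 s = 6.57 km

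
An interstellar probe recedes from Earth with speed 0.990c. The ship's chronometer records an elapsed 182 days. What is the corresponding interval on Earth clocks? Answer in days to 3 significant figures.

Δt ≈ 1290 days

γ = 1/√(1 − 0.990²) = 7.0888
Time dilation: Δt = γτ₀ = 7.0888 × 182 days = 1290 days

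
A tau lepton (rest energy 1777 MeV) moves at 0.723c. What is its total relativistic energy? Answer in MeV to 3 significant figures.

γ = 1/√(1 − 0.723²) = 1.4475
E = γm₀c² = 1.4475 × 1777 MeV = 2570 MeV

E ≈ 2570 MeV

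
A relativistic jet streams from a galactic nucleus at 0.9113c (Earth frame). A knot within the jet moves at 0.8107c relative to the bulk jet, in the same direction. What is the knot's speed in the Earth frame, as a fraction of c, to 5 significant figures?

u ≈ 0.99034c

Relativistic velocity addition: u = (u' + v)/(1 + u'v/c²)
= (0.8107 + 0.9113)/(1 + 0.8107×0.9113) = 1.7220/1.738791 = 0.99034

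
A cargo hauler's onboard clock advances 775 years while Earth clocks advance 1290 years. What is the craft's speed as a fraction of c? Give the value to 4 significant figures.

β ≈ 0.7994

γ = Δt/τ₀ = 1290/775 = 1.66452
β = √(1 − 1/γ²) = √(1 − 1/1.66452²) = 0.7994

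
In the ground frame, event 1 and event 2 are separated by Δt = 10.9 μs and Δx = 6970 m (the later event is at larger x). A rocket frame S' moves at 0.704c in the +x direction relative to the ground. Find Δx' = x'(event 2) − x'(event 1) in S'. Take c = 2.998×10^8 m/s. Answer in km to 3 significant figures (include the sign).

γ = 1/√(1 − 0.704²) = 1.4081
Δx' = γ(Δx − vΔt) = 1.4081 × (6970 m − 0.704×(2.998×10^8 m/s)×10.9×10^-6 s)
= 1.4081 × (4669.5 m) = 6.57 km

Δx' ≈ 6.57 km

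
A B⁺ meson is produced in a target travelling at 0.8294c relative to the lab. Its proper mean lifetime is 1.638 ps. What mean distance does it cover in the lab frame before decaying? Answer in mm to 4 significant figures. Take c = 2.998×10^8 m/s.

d ≈ 0.7291 mm

γ = 1/√(1 − 0.8294²) = 1.79001
Dilated lifetime: Δt = γτ₀ = 1.79001 × 1.638 ps = 2.93204 ps
d = vΔt = 0.8294c × 2.93204 ps = 2.48654×10^8 m/s × 2.93204×10^-12 s = 0.7291 mm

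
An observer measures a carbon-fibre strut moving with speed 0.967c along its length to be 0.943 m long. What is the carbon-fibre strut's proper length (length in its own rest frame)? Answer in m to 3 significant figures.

L₀ ≈ 3.70 m

γ = 1/√(1 − 0.967²) = 3.9250
L₀ = γL = 3.9250 × 0.943 = 3.70 m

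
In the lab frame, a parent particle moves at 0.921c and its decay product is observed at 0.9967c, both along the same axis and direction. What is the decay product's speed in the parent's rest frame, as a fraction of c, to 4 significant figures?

Inverse velocity addition: u' = (u − v)/(1 − uv/c²)
= (0.9967 − 0.921)/(1 − 0.9967×0.921) = 0.07570/0.0820393 = 0.9227

u' ≈ 0.9227c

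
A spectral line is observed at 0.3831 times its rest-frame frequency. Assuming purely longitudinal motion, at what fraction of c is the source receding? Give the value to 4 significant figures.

β ≈ 0.7440

f_obs/f_src = √((1−β)/(1+β)) = 0.3831  ⇒  (1−β)/(1+β) = 0.146766
β = |1 − D²|/(1 + D²) = |1 − 0.146766|/(1 + 0.146766) = 0.7440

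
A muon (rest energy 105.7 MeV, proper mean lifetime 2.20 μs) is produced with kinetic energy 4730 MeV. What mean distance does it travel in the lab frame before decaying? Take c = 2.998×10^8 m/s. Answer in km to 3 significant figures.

γ = 1 + K/(m₀c²) = 1 + 4730/105.7 = 45.749
β = √(1 − 1/γ²) = 0.99976
Dilated lifetime: γτ₀ = 45.749 × 2.20 μs = 100.65 μs
d = βc·γτ₀ = 0.99976 × (2.998×10^8 m/s) × 0.00010065 s = 30.2 km

d ≈ 30.2 km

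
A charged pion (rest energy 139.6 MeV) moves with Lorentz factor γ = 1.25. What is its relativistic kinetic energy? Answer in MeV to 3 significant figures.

γ = 1.25 (given)
K = (γ − 1)m₀c² = (1.25 − 1) × 139.6 MeV = 0.25000 × 139.6 MeV = 34.9 MeV

K ≈ 34.9 MeV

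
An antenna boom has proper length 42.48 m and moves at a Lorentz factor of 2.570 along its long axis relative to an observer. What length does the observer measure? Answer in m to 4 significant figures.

L ≈ 16.53 m

γ = 2.570 (given)
Length contraction: L = L₀/γ = 42.48/2.570 = 16.53 m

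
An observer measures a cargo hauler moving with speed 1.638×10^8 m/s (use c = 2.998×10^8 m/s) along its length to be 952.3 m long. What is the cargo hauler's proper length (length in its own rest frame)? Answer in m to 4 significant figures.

β = v/c = 1.638×10^8 / 2.998×10^8 = 0.546364
γ = 1/√(1 − 0.546364²) = 1.19396
L₀ = γL = 1.19396 × 952.3 = 1137 m

L₀ ≈ 1137 m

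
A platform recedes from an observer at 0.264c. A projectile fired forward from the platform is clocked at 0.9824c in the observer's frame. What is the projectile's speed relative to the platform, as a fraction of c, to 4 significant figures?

u' ≈ 0.9700c

Inverse velocity addition: u' = (u − v)/(1 − uv/c²)
= (0.9824 − 0.264)/(1 − 0.9824×0.264) = 0.7184/0.740646 = 0.9700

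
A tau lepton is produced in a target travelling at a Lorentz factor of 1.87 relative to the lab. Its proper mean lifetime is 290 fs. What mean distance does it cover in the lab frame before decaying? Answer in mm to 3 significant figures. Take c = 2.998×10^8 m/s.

d ≈ 0.137 mm

β = √(1 − 1/γ²) = √(1 − 1/1.87²) = 0.84500
Dilated lifetime: Δt = γτ₀ = 1.87 × 290 fs = 542.30 fs
d = vΔt = 0.84500c × 542.30 fs = 2.5333×10^8 m/s × 5.4230×10^-13 s = 0.137 mm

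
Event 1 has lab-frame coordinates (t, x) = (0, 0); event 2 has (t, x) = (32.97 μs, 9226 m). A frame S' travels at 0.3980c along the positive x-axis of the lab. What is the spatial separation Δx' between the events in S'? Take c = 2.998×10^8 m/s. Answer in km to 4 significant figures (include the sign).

Δx' ≈ 5.769 km

γ = 1/√(1 − 0.3980²) = 1.09005
Δx' = γ(Δx − vΔt) = 1.09005 × (9226 m − 0.3980×(2.998×10^8 m/s)×32.97×10^-6 s)
= 1.09005 × (5292.01 m) = 5.769 km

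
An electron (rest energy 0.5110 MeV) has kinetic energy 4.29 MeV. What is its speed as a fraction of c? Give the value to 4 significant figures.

γ = 1 + K/(m₀c²) = 1 + 4.29/0.5110 = 9.39530
β = √(1 − 1/γ²) = 0.9943

β ≈ 0.9943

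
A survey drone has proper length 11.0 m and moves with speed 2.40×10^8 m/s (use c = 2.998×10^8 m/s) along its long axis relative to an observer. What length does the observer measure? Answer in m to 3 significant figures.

β = v/c = 2.40×10^8 / 2.998×10^8 = 0.80053
γ = 1/√(1 − 0.80053²) = 1.6686
Length contraction: L = L₀/γ = 11.0/1.6686 = 6.59 m

L ≈ 6.59 m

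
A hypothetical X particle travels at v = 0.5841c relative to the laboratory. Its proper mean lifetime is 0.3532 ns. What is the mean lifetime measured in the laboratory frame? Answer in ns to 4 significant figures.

Δt ≈ 0.4351 ns

γ = 1/√(1 − 0.5841²) = 1.23201
Time dilation: Δt = γτ₀ = 1.23201 × 0.3532 ns = 0.4351 ns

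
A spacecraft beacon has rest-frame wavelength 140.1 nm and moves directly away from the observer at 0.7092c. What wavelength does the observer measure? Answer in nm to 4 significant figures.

Relativistic Doppler: λ_obs = λ_src √((1+β)/(1−β))
= 140.1 × √(1.70920/0.290800) = 140.1 × 2.42437 = 339.7 nm

λ_obs ≈ 339.7 nm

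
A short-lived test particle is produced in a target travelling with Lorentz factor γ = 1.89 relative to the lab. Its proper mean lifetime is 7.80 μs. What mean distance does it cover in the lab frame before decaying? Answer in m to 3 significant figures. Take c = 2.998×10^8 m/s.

d ≈ 3750 m

β = √(1 − 1/γ²) = √(1 − 1/1.89²) = 0.84856
Dilated lifetime: Δt = γτ₀ = 1.89 × 7.80 μs = 14.742 μs
d = vΔt = 0.84856c × 14.742 μs = 2.5440×10^8 m/s × 1.4742×10^-5 s = 3750 m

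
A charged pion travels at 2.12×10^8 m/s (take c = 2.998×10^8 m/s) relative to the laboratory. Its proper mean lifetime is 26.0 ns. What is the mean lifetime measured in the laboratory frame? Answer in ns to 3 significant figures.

β = v/c = 2.12×10^8 / 2.998×10^8 = 0.70714
γ = 1/√(1 − 0.70714²) = 1.4143
Time dilation: Δt = γτ₀ = 1.4143 × 26.0 ns = 36.8 ns

Δt ≈ 36.8 ns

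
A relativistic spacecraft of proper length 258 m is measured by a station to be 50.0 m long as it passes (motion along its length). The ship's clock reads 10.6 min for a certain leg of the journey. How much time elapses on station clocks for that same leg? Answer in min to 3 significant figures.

Length contraction ⇒ γ = L₀/L = 258/50.0 = 5.1600
Time dilation: Δt = γτ₀ = 5.1600 × 10.6 min = 54.7 min

Δt ≈ 54.7 min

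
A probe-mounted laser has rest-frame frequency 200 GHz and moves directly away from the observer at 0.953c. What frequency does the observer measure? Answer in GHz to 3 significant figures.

Relativistic Doppler: f_obs = f_src √((1−β)/(1+β))
= 200 × √(0.047000/1.9530) = 200 × 0.15513 = 31.0 GHz

f_obs ≈ 31.0 GHz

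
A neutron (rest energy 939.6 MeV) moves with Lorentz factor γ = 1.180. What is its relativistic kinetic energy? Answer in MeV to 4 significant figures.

γ = 1.180 (given)
K = (γ − 1)m₀c² = (1.180 − 1) × 939.6 MeV = 0.180000 × 939.6 MeV = 169.1 MeV

K ≈ 169.1 MeV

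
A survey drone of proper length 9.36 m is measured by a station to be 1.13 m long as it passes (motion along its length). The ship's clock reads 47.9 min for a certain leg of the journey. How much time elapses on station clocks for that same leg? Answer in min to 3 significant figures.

Δt ≈ 397 min

Length contraction ⇒ γ = L₀/L = 9.36/1.13 = 8.2832
Time dilation: Δt = γτ₀ = 8.2832 × 47.9 min = 397 min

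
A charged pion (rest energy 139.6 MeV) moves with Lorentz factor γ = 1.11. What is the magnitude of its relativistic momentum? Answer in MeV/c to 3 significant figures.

β = √(1 − 1/γ²) = √(1 − 1/1.11²) = 0.43402
p = γβm₀c = 1.11 × 0.43402 × 139.6 MeV/c = 67.3 MeV/c

p ≈ 67.3 MeV/c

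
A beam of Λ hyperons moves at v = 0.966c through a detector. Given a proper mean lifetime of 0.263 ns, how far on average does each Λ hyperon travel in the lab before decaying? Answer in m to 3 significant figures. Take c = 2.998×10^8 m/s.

γ = 1/√(1 − 0.966²) = 3.8678
Dilated lifetime: Δt = γτ₀ = 3.8678 × 0.263 ns = 1.0172 ns
d = vΔt = 0.966c × 1.0172 ns = 2.8961×10^8 m/s × 1.0172×10^-9 s = 0.295 m

d ≈ 0.295 m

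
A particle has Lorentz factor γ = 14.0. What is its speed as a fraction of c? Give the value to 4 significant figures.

β = √(1 − 1/γ²) = √(1 − 1/14.0²) = √(0.994898) = 0.9974

β ≈ 0.9974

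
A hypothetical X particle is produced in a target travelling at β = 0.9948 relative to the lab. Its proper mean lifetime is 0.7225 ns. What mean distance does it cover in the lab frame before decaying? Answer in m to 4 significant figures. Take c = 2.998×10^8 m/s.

γ = 1/√(1 − 0.9948²) = 9.81858
Dilated lifetime: Δt = γτ₀ = 9.81858 × 0.7225 ns = 7.09392 ns
d = vΔt = 0.9948c × 7.09392 ns = 2.98241×10^8 m/s × 7.09392×10^-9 s = 2.116 m

d ≈ 2.116 m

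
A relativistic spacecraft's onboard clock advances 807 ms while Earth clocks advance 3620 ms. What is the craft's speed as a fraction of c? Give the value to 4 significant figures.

γ = Δt/τ₀ = 3620/807 = 4.48575
β = √(1 − 1/γ²) = √(1 − 1/4.48575²) = 0.9748

β ≈ 0.9748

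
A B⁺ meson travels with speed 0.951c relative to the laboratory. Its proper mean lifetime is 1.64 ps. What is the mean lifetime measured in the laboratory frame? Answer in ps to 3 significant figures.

γ = 1/√(1 − 0.951²) = 3.2342
Time dilation: Δt = γτ₀ = 3.2342 × 1.64 ps = 5.30 ps

Δt ≈ 5.30 ps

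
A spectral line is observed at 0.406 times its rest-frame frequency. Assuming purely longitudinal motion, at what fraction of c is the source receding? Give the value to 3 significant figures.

β ≈ 0.717

f_obs/f_src = √((1−β)/(1+β)) = 0.406  ⇒  (1−β)/(1+β) = 0.16484
β = |1 − D²|/(1 + D²) = |1 − 0.16484|/(1 + 0.16484) = 0.717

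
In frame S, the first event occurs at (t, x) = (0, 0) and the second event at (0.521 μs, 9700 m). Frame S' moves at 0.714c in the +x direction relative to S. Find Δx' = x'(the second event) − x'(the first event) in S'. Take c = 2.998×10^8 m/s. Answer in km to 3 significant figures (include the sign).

Δx' ≈ 13.7 km

γ = 1/√(1 − 0.714²) = 1.4283
Δx' = γ(Δx − vΔt) = 1.4283 × (9700 m − 0.714×(2.998×10^8 m/s)×0.521×10^-6 s)
= 1.4283 × (9588.5 m) = 13.7 km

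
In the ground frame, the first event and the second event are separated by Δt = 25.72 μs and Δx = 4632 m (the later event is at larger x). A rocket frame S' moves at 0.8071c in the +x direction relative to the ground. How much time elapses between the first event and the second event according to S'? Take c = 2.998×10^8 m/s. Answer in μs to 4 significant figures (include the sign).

γ = 1/√(1 − 0.8071²) = 1.69372
Δt' = γ(Δt − vΔx/c²) = 1.69372 × (25.72 μs − 0.8071×4632 m / (2.998×10^8 m/s))
= 1.69372 × (13.2501 μs) = 22.44 μs

Δt' ≈ 22.44 μs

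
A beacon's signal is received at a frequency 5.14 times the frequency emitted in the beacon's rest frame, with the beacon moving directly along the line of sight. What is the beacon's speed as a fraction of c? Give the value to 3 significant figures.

β ≈ 0.927

f_obs/f_src = √((1+β)/(1−β)) = 5.14  ⇒  (1+β)/(1−β) = 26.420
β = |1 − D²|/(1 + D²) = |1 − 26.420|/(1 + 26.420) = 0.927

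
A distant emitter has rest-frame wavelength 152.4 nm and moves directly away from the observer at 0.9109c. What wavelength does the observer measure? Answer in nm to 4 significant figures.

Relativistic Doppler: λ_obs = λ_src √((1+β)/(1−β))
= 152.4 × √(1.91090/0.0891000) = 152.4 × 4.63106 = 705.8 nm

λ_obs ≈ 705.8 nm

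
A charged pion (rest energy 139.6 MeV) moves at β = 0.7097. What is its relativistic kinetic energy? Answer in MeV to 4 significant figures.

γ = 1/√(1 − 0.7097²) = 1.41944
K = (γ − 1)m₀c² = (1.41944 − 1) × 139.6 MeV = 0.419438 × 139.6 MeV = 58.55 MeV

K ≈ 58.55 MeV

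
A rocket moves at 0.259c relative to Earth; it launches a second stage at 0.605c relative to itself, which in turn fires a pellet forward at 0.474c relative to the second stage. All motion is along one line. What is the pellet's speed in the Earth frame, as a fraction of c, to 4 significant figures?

u ≈ 0.9017c

Compose boost 2: (0.605 + 0.259)/(1 + 0.605×0.259) = 0.8640/1.15670 = 0.746956
Compose boost 3: (0.474 + 0.746956)/(1 + 0.474×0.746956) = 1.22096/1.35406 = 0.9017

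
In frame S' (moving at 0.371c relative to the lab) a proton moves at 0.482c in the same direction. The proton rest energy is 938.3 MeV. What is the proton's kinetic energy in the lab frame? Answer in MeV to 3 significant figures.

u_lab = (0.482 + 0.371)/(1 + 0.482×0.371) = 0.723604
γ = 1/√(1 − 0.723604²) = 1.4488
K = (γ − 1)m₀c² = (1.4488 − 1) × 938.3 = 0.44882 × 938.3 = 421 MeV

K ≈ 421 MeV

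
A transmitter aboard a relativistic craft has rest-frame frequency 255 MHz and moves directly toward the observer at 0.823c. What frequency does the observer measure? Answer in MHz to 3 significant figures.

f_obs ≈ 818 MHz

Relativistic Doppler: f_obs = f_src √((1+β)/(1−β))
= 255 × √(1.8230/0.17700) = 255 × 3.2093 = 818 MHz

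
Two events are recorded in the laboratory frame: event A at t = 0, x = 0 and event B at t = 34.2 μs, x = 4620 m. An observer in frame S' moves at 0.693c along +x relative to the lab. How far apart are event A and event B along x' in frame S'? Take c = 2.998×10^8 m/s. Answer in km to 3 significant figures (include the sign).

Δx' ≈ -3.45 km

γ = 1/√(1 − 0.693²) = 1.3871
Δx' = γ(Δx − vΔt) = 1.3871 × (4620 m − 0.693×(2.998×10^8 m/s)×34.2×10^-6 s)
= 1.3871 × (-2485.4 m) = -3.45 km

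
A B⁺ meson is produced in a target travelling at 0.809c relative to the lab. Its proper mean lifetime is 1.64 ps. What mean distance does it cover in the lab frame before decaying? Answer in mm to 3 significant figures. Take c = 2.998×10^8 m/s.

γ = 1/√(1 − 0.809²) = 1.7012
Dilated lifetime: Δt = γτ₀ = 1.7012 × 1.64 ps = 2.7900 ps
d = vΔt = 0.809c × 2.7900 ps = 2.4254×10^8 m/s × 2.7900×10^-12 s = 0.677 mm

d ≈ 0.677 mm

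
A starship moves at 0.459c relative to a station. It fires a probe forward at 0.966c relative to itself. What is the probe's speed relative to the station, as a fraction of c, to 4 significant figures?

Relativistic velocity addition: u = (u' + v)/(1 + u'v/c²)
= (0.966 + 0.459)/(1 + 0.966×0.459) = 1.425/1.44339 = 0.9873

u ≈ 0.9873c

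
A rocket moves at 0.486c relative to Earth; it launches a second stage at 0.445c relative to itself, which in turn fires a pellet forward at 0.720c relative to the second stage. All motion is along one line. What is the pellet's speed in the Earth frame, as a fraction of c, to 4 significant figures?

u ≈ 0.9577c

Compose boost 2: (0.445 + 0.486)/(1 + 0.445×0.486) = 0.9310/1.21627 = 0.765455
Compose boost 3: (0.720 + 0.765455)/(1 + 0.720×0.765455) = 1.48546/1.55113 = 0.9577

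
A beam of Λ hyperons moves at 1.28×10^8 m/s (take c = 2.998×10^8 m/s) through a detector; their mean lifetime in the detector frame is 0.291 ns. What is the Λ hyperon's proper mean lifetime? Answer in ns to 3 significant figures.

τ₀ ≈ 0.263 ns

β = v/c = 1.28×10^8 / 2.998×10^8 = 0.42695
γ = 1/√(1 − 0.42695²) = 1.1059
Proper time: τ₀ = Δt/γ = 0.291/1.1059 = 0.263 ns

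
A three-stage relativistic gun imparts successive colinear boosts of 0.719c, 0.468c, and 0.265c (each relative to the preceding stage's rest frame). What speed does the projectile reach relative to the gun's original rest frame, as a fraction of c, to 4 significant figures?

Compose boost 2: (0.468 + 0.719)/(1 + 0.468×0.719) = 1.187/1.33649 = 0.888146
Compose boost 3: (0.265 + 0.888146)/(1 + 0.265×0.888146) = 1.15315/1.23536 = 0.9335

u ≈ 0.9335c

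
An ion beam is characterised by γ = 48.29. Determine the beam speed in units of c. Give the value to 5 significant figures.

β ≈ 0.99979

β = √(1 − 1/γ²) = √(1 − 1/48.29²) = √(0.9995712) = 0.99979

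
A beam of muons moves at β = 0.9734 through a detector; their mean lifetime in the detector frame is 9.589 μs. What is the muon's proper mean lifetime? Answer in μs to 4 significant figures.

τ₀ ≈ 2.197 μs

γ = 1/√(1 − 0.9734²) = 4.36467
Proper time: τ₀ = Δt/γ = 9.589/4.36467 = 2.197 μs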